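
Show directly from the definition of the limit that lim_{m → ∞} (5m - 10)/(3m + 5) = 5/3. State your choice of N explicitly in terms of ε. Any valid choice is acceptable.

N = (55/9)/ε

Let ε > 0. For m ≥ 1, |(5m - 10)/(3m + 5) − (5/3)| = |-55|/(3(3m + 5)) = 55/(3(3m + 5)).
Since 3m + 5 ≥ 3m for m ≥ 1, this is ≤ 55/(3·3m) = (55/9)/m.
So |(5m - 10)/(3m + 5) − (5/3)| < ε whenever m > (55/9)/ε.
Take N = (55/9)/ε. If m > N then |(5m - 10)/(3m + 5) − (5/3)| ≤ (55/9)/m < ε.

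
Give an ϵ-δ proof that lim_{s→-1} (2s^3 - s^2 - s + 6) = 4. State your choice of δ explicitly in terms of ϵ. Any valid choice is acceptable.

δ = min(1, ϵ/16)

Suppose ϵ > 0. We want δ > 0 such that 0 < |s + 1| < δ implies |(2s^3 - s^2 - s + 6) − 4| < ϵ.
(2s^3 - s^2 - s + 6) − 4 = 2s^3 - s^2 - s + 2 = (s + 1)(2s^2 - 3s + 2).
So |(2s^3 - s^2 - s + 6) − 4| = |s + 1|·|2s^2 - 3s + 2|.
Require δ ≤ 1. Then |s + 1| < 1 gives |s| < 2, and by the triangle inequality |2s^2 - 3s + 2| ≤ 2·2^2 + 3·2 + 2 = 16.
Hence |(2s^3 - s^2 - s + 6) − 4| ≤ 16|s + 1| < ϵ provided |s + 1| < ϵ/16.
Choosing δ = min(1, ϵ/16) ensures both conditions, hence |(2s^3 - s^2 - s + 6) − 4| < ϵ.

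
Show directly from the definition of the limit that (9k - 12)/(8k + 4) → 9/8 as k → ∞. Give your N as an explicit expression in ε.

Suppose ε > 0. For k ≥ 1, |(9k - 12)/(8k + 4) − (9/8)| = |-132|/(8(8k + 4)) = 132/(8(8k + 4)).
Since 8k + 4 ≥ 8k for k ≥ 1, this is ≤ 132/(8·8k) = (33/16)/k.
So |(9k - 12)/(8k + 4) − (9/8)| < ε whenever k > (33/16)/ε.
Take N = (33/16)/ε. If k > N then |(9k - 12)/(8k + 4) − (9/8)| ≤ (33/16)/k < ε.

N = (33/16)/ε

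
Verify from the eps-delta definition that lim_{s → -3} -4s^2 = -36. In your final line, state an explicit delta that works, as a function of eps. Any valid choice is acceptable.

delta = min(1, eps/28)

Let eps > 0 be given. We want delta > 0 such that 0 < |s + 3| < delta implies |(-4s^2) + 36| < eps.
(-4s^2) + 36 = -4s^2 + 36 = (s + 3)(-4s + 12).
So |(-4s^2) + 36| = |s + 3|·|-4s + 12|.
Assume first that |s + 3| < 1, so |s| < 4. Then |-4s + 12| ≤ 4·4 + 12 = 28.
Hence |(-4s^2) + 36| ≤ 28|s + 3| < eps provided |s + 3| < eps/28.
Choosing delta = min(1, eps/28) ensures both conditions, hence |(-4s^2) + 36| < eps.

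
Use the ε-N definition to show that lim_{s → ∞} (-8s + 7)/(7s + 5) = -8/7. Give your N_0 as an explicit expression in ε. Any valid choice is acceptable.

Let ε > 0. We seek N_0 > 0 such that s > N_0 implies |(-8s + 7)/(7s + 5) + 8/7| < ε.
(-8s + 7)/(7s + 5) + 8/7 = (7(-8s + 7) − (-8)(7s + 5)) / (7(7s + 5)) = 89/(7(7s + 5)).
For s > 0 we have 7s + 5 > 7s, so |(-8s + 7)/(7s + 5) + 8/7| = 89/(7(7s + 5)) < 89/(7·7s) = (89/49)/s.
Thus |(-8s + 7)/(7s + 5) + 8/7| < ε whenever s > (89/49)/ε.
Take N_0 = (89/49)/ε. If s > N_0 then |(-8s + 7)/(7s + 5) + 8/7| < (89/49)/s < ε.

N_0 = (89/49)/ε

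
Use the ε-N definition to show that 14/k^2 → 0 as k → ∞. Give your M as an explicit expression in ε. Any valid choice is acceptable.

M = (14/ε)^{1/2}

Suppose ε > 0. For k ≥ 1, |14/k^2 − 0| = 14/k^2.
14/k^2 < ε ⇔ k^2 > 14/ε ⇔ k > (14/ε)^{1/2}.
Take M = (14/ε)^{1/2}. Then k > M implies 14/k^2 < ε.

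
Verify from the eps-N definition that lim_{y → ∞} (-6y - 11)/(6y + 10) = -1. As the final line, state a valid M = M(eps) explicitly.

Fix eps > 0. We seek M > 0 such that y > M implies |(-6y - 11)/(6y + 10) + 1| < eps.
(-6y - 11)/(6y + 10) + 1 = (6(-6y - 11) − (-6)(6y + 10)) / (6(6y + 10)) = -6/(6(6y + 10)).
For y > 0 we have 6y + 10 > 6y, so |(-6y - 11)/(6y + 10) + 1| = 6/(6(6y + 10)) < 6/(6·6y) = (1/6)/y.
Thus |(-6y - 11)/(6y + 10) + 1| < eps whenever y > (1/6)/eps.
Take M = (1/6)/eps. If y > M then |(-6y - 11)/(6y + 10) + 1| < (1/6)/y < eps.

M = (1/6)/eps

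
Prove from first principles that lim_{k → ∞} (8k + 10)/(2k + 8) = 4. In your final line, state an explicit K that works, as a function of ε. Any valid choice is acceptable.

Fix ε > 0. For k ≥ 1, |(8k + 10)/(2k + 8) − 4| = |-44|/(2(2k + 8)) = 44/(2(2k + 8)).
Since 2k + 8 ≥ 2k for k ≥ 1, this is ≤ 44/(2·2k) = 11/k.
So |(8k + 10)/(2k + 8) − 4| < ε whenever k > 11/ε.
Take K = 11/ε. If k > K then |(8k + 10)/(2k + 8) − 4| ≤ 11/k < ε.

K = 11/ε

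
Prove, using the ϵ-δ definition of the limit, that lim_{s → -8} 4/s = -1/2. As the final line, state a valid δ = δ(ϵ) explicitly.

Fix ϵ > 0. We seek δ > 0 such that 0 < |s + 8| < δ implies |4/s + 1/2| < ϵ.
|4/s + 1/2| = 4·|-8 − s|/(8·|s|) = 4|s + 8|/(8|s|).
Require δ ≤ 4 so that |s| > 8 − 4 = 4, hence 8|s| > 32.
Then |4/s + 1/2| < 4|s + 8|/32, which is < ϵ when |s + 8| < 8ϵ.
Take δ = min(4, 8ϵ). Then 0 < |s + 8| < δ gives both |s + 8| < 4 and |s + 8| < 8ϵ, so |4/s + 1/2| < ϵ.

δ = min(4, 8ϵ)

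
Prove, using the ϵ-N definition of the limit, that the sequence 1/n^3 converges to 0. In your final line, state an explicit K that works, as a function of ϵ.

Fix ϵ > 0. For n ≥ 1, |1/n^3 − 0| = 1/n^3.
1/n^3 < ϵ ⇔ n^3 > 1/ϵ ⇔ n > (1/ϵ)^{1/3}.
Take K = (1/ϵ)^{1/3}. Then n > K implies 1/n^3 < ϵ.

K = (1/ϵ)^{1/3}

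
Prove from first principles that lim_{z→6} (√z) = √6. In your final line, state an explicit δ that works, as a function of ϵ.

δ = min(6, √6·ϵ)

Suppose ϵ > 0. We want δ > 0 such that 0 < |z − 6| < δ implies |√z − √6| < ϵ.
Multiplying by the conjugate, |√z − √6| = |z − 6|/(√z + √6).
Restrict δ ≤ 6 so that |z − 6| < 6 forces z > 0, and then √z + √6 > √6.
Hence |√z − √6| < |z − 6|/√6, which is < ϵ once |z − 6| < √6·ϵ.
Take δ = min(6, √6·ϵ). If 0 < |z − 6| < δ then z > 0 and |√z − √6| < |z − 6|/√6 < ϵ.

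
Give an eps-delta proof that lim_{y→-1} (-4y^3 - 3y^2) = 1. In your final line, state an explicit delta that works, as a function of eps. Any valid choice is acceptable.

Let eps > 0. We want delta > 0 such that 0 < |y + 1| < delta implies |(-4y^3 - 3y^2) − 1| < eps.
(-4y^3 - 3y^2) − 1 = -4y^3 - 3y^2 - 1 = (y + 1)(-4y^2 + y - 1).
So |(-4y^3 - 3y^2) − 1| = |y + 1|·|-4y^2 + y - 1|.
Require delta ≤ 1. Then |y + 1| < 1 gives |y| < 2, and by the triangle inequality |-4y^2 + y - 1| ≤ 4·2^2 + 2 + 1 = 19.
Hence |(-4y^3 - 3y^2) − 1| ≤ 19|y + 1| < eps provided |y + 1| < eps/19.
Choosing delta = min(1, eps/19) ensures both conditions, hence |(-4y^3 - 3y^2) − 1| < eps.

delta = min(1, eps/19)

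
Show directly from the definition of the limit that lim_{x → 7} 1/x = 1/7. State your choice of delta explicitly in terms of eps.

Let eps > 0. We seek delta > 0 such that 0 < |x − 7| < delta implies |1/x − (1/7)| < eps.
|1/x − (1/7)| = |7 − x|/(7·|x|) = |x − 7|/(7|x|).
Require delta ≤ 7/2 so that |x| > 7 − 7/2 = 7/2, hence 7|x| > 49/2.
Then |1/x − (1/7)| < |x − 7|/(49/2), which is < eps when |x − 7| < (49/2)eps.
Take delta = min(7/2, (49/2)eps). Then 0 < |x − 7| < delta gives both |x − 7| < 7/2 and |x − 7| < (49/2)eps, so |1/x − (1/7)| < eps.

delta = min(7/2, (49/2)eps)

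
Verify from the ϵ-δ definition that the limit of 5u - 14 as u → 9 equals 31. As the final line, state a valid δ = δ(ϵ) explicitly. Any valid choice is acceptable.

δ = ϵ/5

Suppose ϵ > 0. We need δ > 0 so that 0 < |u − 9| < δ implies |(5u - 14) − 31| < ϵ.
Since (5u - 14) − 31 = 5(u − 9), we have |(5u - 14) − 31| = 5|u − 9|.
So 5|u − 9| < ϵ exactly when |u − 9| < ϵ/5.
Take δ = ϵ/5. If 0 < |u − 9| < δ then |(5u - 14) − 31| = 5|u − 9| < 5·(ϵ/5) = ϵ.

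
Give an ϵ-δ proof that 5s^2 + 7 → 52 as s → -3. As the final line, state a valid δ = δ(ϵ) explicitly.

Fix ϵ > 0. We want δ > 0 such that 0 < |s + 3| < δ implies |(5s^2 + 7) − 52| < ϵ.
(5s^2 + 7) − 52 = 5s^2 - 45 = (s + 3)(5s - 15).
So |(5s^2 + 7) − 52| = |s + 3|·|5s - 15|.
Assume first that |s + 3| < 1, so |s| < 4. Then |5s - 15| ≤ 5·4 + 15 = 35.
Hence |(5s^2 + 7) − 52| ≤ 35|s + 3| < ϵ provided |s + 3| < ϵ/35.
Choosing δ = min(1, ϵ/35) ensures both conditions, hence |(5s^2 + 7) − 52| < ϵ.

δ = min(1, ϵ/35)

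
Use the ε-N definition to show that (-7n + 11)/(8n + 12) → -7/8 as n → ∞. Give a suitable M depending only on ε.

Suppose ε > 0. For n ≥ 1, |(-7n + 11)/(8n + 12) + 7/8| = |172|/(8(8n + 12)) = 172/(8(8n + 12)).
Since 8n + 12 ≥ 8n for n ≥ 1, this is ≤ 172/(8·8n) = (43/16)/n.
So |(-7n + 11)/(8n + 12) + 7/8| < ε whenever n > (43/16)/ε.
Take M = (43/16)/ε. If n > M then |(-7n + 11)/(8n + 12) + 7/8| ≤ (43/16)/n < ε.

M = (43/16)/ε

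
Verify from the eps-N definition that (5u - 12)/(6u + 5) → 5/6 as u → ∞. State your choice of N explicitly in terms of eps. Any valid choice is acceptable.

Suppose eps > 0. We seek N > 0 such that u > N implies |(5u - 12)/(6u + 5) − (5/6)| < eps.
(5u - 12)/(6u + 5) − (5/6) = (6(5u - 12) − 5(6u + 5)) / (6(6u + 5)) = -97/(6(6u + 5)).
For u > 0 we have 6u + 5 > 6u, so |(5u - 12)/(6u + 5) − (5/6)| = 97/(6(6u + 5)) < 97/(6·6u) = (97/36)/u.
Thus |(5u - 12)/(6u + 5) − (5/6)| < eps whenever u > (97/36)/eps.
Take N = (97/36)/eps. If u > N then |(5u - 12)/(6u + 5) − (5/6)| < (97/36)/u < eps.

N = (97/36)/eps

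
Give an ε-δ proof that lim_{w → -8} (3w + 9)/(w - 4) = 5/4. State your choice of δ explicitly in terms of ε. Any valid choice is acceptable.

δ = min(6, (24/7)ε)

Let ε > 0 be given. We want δ > 0 with 0 < |w + 8| < δ ⇒ |(3w + 9)/(w - 4) − (5/4)| < ε.
Combining over a common denominator, (3w + 9)/(w - 4) − (5/4) = [(3w + 9)·(-12) − (-15)·(w - 4)] / [(-12)·(w - 4)] = -21(w + 8) / ((-12)(w - 4)).
So |(3w + 9)/(w - 4) − (5/4)| = 21|w + 8| / (12·|w − 4|).
Require δ ≤ 6, so |w − 4| ≥ |-12| − |w + 8| > 12 − 6 = 6.
Hence |(3w + 9)/(w - 4) − (5/4)| < 21|w + 8|/(12·6) = (7/24)|w + 8|, which is < ε once |w + 8| < (24/7)ε.
Take δ = min(6, (24/7)ε). Then 0 < |w + 8| < δ forces both bounds, so |(3w + 9)/(w - 4) − (5/4)| < ε.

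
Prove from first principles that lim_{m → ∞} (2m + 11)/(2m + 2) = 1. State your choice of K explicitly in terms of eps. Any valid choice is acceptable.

K = (9/2)/eps

Let eps > 0. For m ≥ 1, |(2m + 11)/(2m + 2) − 1| = |18|/(2(2m + 2)) = 18/(2(2m + 2)).
Since 2m + 2 ≥ 2m for m ≥ 1, this is ≤ 18/(2·2m) = (9/2)/m.
So |(2m + 11)/(2m + 2) − 1| < eps whenever m > (9/2)/eps.
Take K = (9/2)/eps. If m > K then |(2m + 11)/(2m + 2) − 1| ≤ (9/2)/m < eps.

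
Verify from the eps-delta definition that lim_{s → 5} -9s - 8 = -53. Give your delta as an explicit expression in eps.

Fix eps > 0. We need delta > 0 so that 0 < |s − 5| < delta implies |(-9s - 8) + 53| < eps.
|(-9s - 8) + 53| = |-9s + 45| = 9|s − 5|.
So 9|s − 5| < eps exactly when |s − 5| < eps/9.
Choosing delta = eps/9 gives |(-9s - 8) + 53| = 9|s − 5| < eps whenever |s − 5| < delta.

delta = eps/9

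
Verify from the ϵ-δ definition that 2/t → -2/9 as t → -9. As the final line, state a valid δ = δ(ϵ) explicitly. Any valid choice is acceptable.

Suppose ϵ > 0. We seek δ > 0 such that 0 < |t + 9| < δ implies |2/t + 2/9| < ϵ.
|2/t + 2/9| = 2·|-9 − t|/(9·|t|) = 2|t + 9|/(9|t|).
Require δ ≤ 9/2 so that |t| > 9 − 9/2 = 9/2, hence 9|t| > 81/2.
Then |2/t + 2/9| < 2|t + 9|/(81/2), which is < ϵ when |t + 9| < (81/4)ϵ.
Take δ = min(9/2, (81/4)ϵ). Then 0 < |t + 9| < δ gives both |t + 9| < 9/2 and |t + 9| < (81/4)ϵ, so |2/t + 2/9| < ϵ.

δ = min(9/2, (81/4)ϵ)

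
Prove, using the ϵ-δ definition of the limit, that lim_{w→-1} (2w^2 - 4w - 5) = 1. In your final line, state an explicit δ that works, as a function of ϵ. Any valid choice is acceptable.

Let ϵ > 0. We want δ > 0 such that 0 < |w + 1| < δ implies |(2w^2 - 4w - 5) − 1| < ϵ.
(2w^2 - 4w - 5) − 1 = 2w^2 - 4w - 6 = (w + 1)(2w - 6).
So |(2w^2 - 4w - 5) − 1| = |w + 1|·|2w - 6|.
Assume first that |w + 1| < 1, so |w| < 2. Then |2w - 6| ≤ 2·2 + 6 = 10.
Hence |(2w^2 - 4w - 5) − 1| ≤ 10|w + 1| < ϵ provided |w + 1| < ϵ/10.
Take δ = min(1, ϵ/10). Then 0 < |w + 1| < δ gives both |w + 1| < 1 and |w + 1| < ϵ/10, so |(2w^2 - 4w - 5) − 1| < ϵ.

δ = min(1, ϵ/10)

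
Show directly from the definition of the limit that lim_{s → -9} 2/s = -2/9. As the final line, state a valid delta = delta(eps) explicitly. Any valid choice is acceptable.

delta = min(9/2, (81/4)eps)

Let eps > 0 be given. We seek delta > 0 such that 0 < |s + 9| < delta implies |2/s + 2/9| < eps.
|2/s + 2/9| = 2·|-9 − s|/(9·|s|) = 2|s + 9|/(9|s|).
Require delta ≤ 9/2 so that |s| > 9 − 9/2 = 9/2, hence 9|s| > 81/2.
Then |2/s + 2/9| < 2|s + 9|/(81/2), which is < eps when |s + 9| < (81/4)eps.
Take delta = min(9/2, (81/4)eps). Then 0 < |s + 9| < delta gives both |s + 9| < 9/2 and |s + 9| < (81/4)eps, so |2/s + 2/9| < eps.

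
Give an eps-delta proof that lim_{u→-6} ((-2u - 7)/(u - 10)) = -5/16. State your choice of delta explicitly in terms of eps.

Fix eps > 0. We want delta > 0 with 0 < |u + 6| < delta ⇒ |(-2u - 7)/(u - 10) + 5/16| < eps.
Combining over a common denominator, (-2u - 7)/(u - 10) + 5/16 = [(-2u - 7)·(-16) − 5·(u - 10)] / [(-16)·(u - 10)] = 27(u + 6) / ((-16)(u - 10)).
So |(-2u - 7)/(u - 10) + 5/16| = 27|u + 6| / (16·|u − 10|).
Restrict delta ≤ 8. Then |u + 6| < 8 gives |u − 10| = |(u + 6) + (-16)| ≥ 16 − 8 = 8.
Hence |(-2u - 7)/(u - 10) + 5/16| < 27|u + 6|/(16·8) = (27/128)|u + 6|, which is < eps once |u + 6| < (128/27)eps.
Take delta = min(8, (128/27)eps). Then 0 < |u + 6| < delta forces both bounds, so |(-2u - 7)/(u - 10) + 5/16| < eps.

delta = min(8, (128/27)eps)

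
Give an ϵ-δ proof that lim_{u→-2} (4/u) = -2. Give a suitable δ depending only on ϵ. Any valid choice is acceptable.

Let ϵ > 0. We seek δ > 0 such that 0 < |u + 2| < δ implies |4/u + 2| < ϵ.
|4/u + 2| = 4·|-2 − u|/(2·|u|) = 4|u + 2|/(2|u|).
Restrict δ ≤ 1. Then |u + 2| < 1 gives |u| > 1, so 2|u| > 2.
Then |4/u + 2| < 4|u + 2|/2, which is < ϵ when |u + 2| < (1/2)ϵ.
Take δ = min(1, (1/2)ϵ). Then 0 < |u + 2| < δ gives both |u + 2| < 1 and |u + 2| < (1/2)ϵ, so |4/u + 2| < ϵ.

δ = min(1, (1/2)ϵ)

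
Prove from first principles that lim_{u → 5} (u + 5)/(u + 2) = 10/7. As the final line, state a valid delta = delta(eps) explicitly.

delta = min(7/2, (49/6)eps)

Let eps > 0. We want delta > 0 with 0 < |u − 5| < delta ⇒ |(u + 5)/(u + 2) − (10/7)| < eps.
Combining over a common denominator, (u + 5)/(u + 2) − (10/7) = [(u + 5)·7 − 10·(u + 2)] / [7·(u + 2)] = -3(u − 5) / (7(u + 2)).
So |(u + 5)/(u + 2) − (10/7)| = 3|u − 5| / (7·|u + 2|).
Restrict delta ≤ 7/2. Then |u − 5| < 7/2 gives |u + 2| = |(u − 5) + 7| ≥ 7 − 7/2 = 7/2.
Hence |(u + 5)/(u + 2) − (10/7)| < 3|u − 5|/(7·(7/2)) = (6/49)|u − 5|, which is < eps once |u − 5| < (49/6)eps.
Take delta = min(7/2, (49/6)eps). Then 0 < |u − 5| < delta forces both bounds, so |(u + 5)/(u + 2) − (10/7)| < eps.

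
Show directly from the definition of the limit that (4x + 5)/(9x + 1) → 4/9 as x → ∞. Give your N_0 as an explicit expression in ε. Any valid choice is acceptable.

N_0 = (41/81)/ε

Suppose ε > 0. We seek N_0 > 0 such that x > N_0 implies |(4x + 5)/(9x + 1) − (4/9)| < ε.
(4x + 5)/(9x + 1) − (4/9) = (9(4x + 5) − 4(9x + 1)) / (9(9x + 1)) = 41/(9(9x + 1)).
For x > 0 we have 9x + 1 > 9x, so |(4x + 5)/(9x + 1) − (4/9)| = 41/(9(9x + 1)) < 41/(9·9x) = (41/81)/x.
Thus |(4x + 5)/(9x + 1) − (4/9)| < ε whenever x > (41/81)/ε.
Take N_0 = (41/81)/ε. If x > N_0 then |(4x + 5)/(9x + 1) − (4/9)| < (41/81)/x < ε.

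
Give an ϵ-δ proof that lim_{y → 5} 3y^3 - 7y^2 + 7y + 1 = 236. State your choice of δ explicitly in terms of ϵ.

Suppose ϵ > 0. We want δ > 0 such that 0 < |y − 5| < δ implies |(3y^3 - 7y^2 + 7y + 1) − 236| < ϵ.
(3y^3 - 7y^2 + 7y + 1) − 236 = 3y^3 - 7y^2 + 7y - 235 = (y − 5)(3y^2 + 8y + 47).
So |(3y^3 - 7y^2 + 7y + 1) − 236| = |y − 5|·|3y^2 + 8y + 47|.
Assume first that |y − 5| < 1, so |y| < 6. Then |3y^2 + 8y + 47| ≤ 3·6^2 + 8·6 + 47 = 203.
Hence |(3y^3 - 7y^2 + 7y + 1) − 236| ≤ 203|y − 5| < ϵ provided |y − 5| < ϵ/203.
Choosing δ = min(1, ϵ/203) ensures both conditions, hence |(3y^3 - 7y^2 + 7y + 1) − 236| < ϵ.

δ = min(1, ϵ/203)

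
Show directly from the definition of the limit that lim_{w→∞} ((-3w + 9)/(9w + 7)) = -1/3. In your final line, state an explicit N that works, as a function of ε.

N = (34/27)/ε

Suppose ε > 0. We seek N > 0 such that w > N implies |(-3w + 9)/(9w + 7) + 1/3| < ε.
(-3w + 9)/(9w + 7) + 1/3 = (9(-3w + 9) − (-3)(9w + 7)) / (9(9w + 7)) = 102/(9(9w + 7)).
For w > 0 we have 9w + 7 > 9w, so |(-3w + 9)/(9w + 7) + 1/3| = 102/(9(9w + 7)) < 102/(9·9w) = (34/27)/w.
Thus |(-3w + 9)/(9w + 7) + 1/3| < ε whenever w > (34/27)/ε.
Take N = (34/27)/ε. If w > N then |(-3w + 9)/(9w + 7) + 1/3| < (34/27)/w < ε.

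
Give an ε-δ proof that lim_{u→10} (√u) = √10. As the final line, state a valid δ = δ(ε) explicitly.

δ = min(10, √10·ε)

Fix ε > 0. We want δ > 0 such that 0 < |u − 10| < δ implies |√u − √10| < ε.
Multiplying by the conjugate, |√u − √10| = |u − 10|/(√u + √10).
Restrict δ ≤ 10 so that |u − 10| < 10 forces u > 0, and then √u + √10 > √10.
Hence |√u − √10| < |u − 10|/√10, which is < ε once |u − 10| < √10·ε.
Take δ = min(10, √10·ε). If 0 < |u − 10| < δ then u > 0 and |√u − √10| < |u − 10|/√10 < ε.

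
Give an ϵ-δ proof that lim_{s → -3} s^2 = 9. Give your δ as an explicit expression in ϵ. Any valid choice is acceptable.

δ = min(2, ϵ/8)

Suppose ϵ > 0. We seek δ > 0 with 0 < |s + 3| < δ ⇒ |s^2 − 9| < ϵ.
Factor: s^2 − 9 = (s + 3)(s - 3), so |s^2 − 9| = |s + 3|·|s - 3|.
Restrict δ ≤ 2. Then |s + 3| < 2 gives |s| < 5, so by the triangle inequality |s - 3| ≤ 5 + 3 = 8.
Hence |s^2 − 9| ≤ 8|s + 3|, which is < ϵ once |s + 3| < ϵ/8.
Take δ = min(2, ϵ/8). If 0 < |s + 3| < δ then both bounds hold and |s^2 − 9| ≤ 8|s + 3| < 8·(ϵ/8) = ϵ.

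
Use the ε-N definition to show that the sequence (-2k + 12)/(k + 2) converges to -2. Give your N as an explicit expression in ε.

Let ε > 0 be given. For k ≥ 1, |(-2k + 12)/(k + 2) + 2| = |16|/((k + 2)) = 16/((k + 2)).
Since k + 2 ≥ k for k ≥ 1, this is ≤ 16/(k) = 16/k.
So |(-2k + 12)/(k + 2) + 2| < ε whenever k > 16/ε.
Take N = 16/ε. If k > N then |(-2k + 12)/(k + 2) + 2| ≤ 16/k < ε.

N = 16/ε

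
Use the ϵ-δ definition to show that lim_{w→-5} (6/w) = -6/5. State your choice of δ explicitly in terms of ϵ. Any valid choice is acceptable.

δ = min(5/2, (25/12)ϵ)

Fix ϵ > 0. We seek δ > 0 such that 0 < |w + 5| < δ implies |6/w + 6/5| < ϵ.
|6/w + 6/5| = 6·|-5 − w|/(5·|w|) = 6|w + 5|/(5|w|).
Restrict δ ≤ 5/2. Then |w + 5| < 5/2 gives |w| > 5/2, so 5|w| > 25/2.
Then |6/w + 6/5| < 6|w + 5|/(25/2), which is < ϵ when |w + 5| < (25/12)ϵ.
Take δ = min(5/2, (25/12)ϵ). Then 0 < |w + 5| < δ gives both |w + 5| < 5/2 and |w + 5| < (25/12)ϵ, so |6/w + 6/5| < ϵ.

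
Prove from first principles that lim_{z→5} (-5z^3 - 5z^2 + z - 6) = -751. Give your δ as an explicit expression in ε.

δ = min(2, ε/604)

Suppose ε > 0. We want δ > 0 such that 0 < |z − 5| < δ implies |(-5z^3 - 5z^2 + z - 6) + 751| < ε.
(-5z^3 - 5z^2 + z - 6) + 751 = -5z^3 - 5z^2 + z + 745 = (z − 5)(-5z^2 - 30z - 149).
So |(-5z^3 - 5z^2 + z - 6) + 751| = |z − 5|·|-5z^2 - 30z - 149|.
Require δ ≤ 2. Then |z − 5| < 2 gives |z| < 7, and by the triangle inequality |-5z^2 - 30z - 149| ≤ 5·7^2 + 30·7 + 149 = 604.
Hence |(-5z^3 - 5z^2 + z - 6) + 751| ≤ 604|z − 5| < ε provided |z − 5| < ε/604.
Choosing δ = min(2, ε/604) ensures both conditions, hence |(-5z^3 - 5z^2 + z - 6) + 751| < ε.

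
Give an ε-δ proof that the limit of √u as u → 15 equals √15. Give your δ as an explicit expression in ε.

δ = min(15, √15·ε)

Suppose ε > 0. We want δ > 0 such that 0 < |u − 15| < δ implies |√u − √15| < ε.
Multiplying by the conjugate, |√u − √15| = |u − 15|/(√u + √15).
Restrict δ ≤ 15 so that |u − 15| < 15 forces u > 0, and then √u + √15 > √15.
Hence |√u − √15| < |u − 15|/√15, which is < ε once |u − 15| < √15·ε.
Take δ = min(15, √15·ε). If 0 < |u − 15| < δ then u > 0 and |√u − √15| < |u − 15|/√15 < ε.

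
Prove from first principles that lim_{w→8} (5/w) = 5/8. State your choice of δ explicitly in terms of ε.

Suppose ε > 0. We seek δ > 0 such that 0 < |w − 8| < δ implies |5/w − (5/8)| < ε.
|5/w − (5/8)| = 5·|8 − w|/(8·|w|) = 5|w − 8|/(8|w|).
Restrict δ ≤ 4. Then |w − 8| < 4 gives |w| > 4, so 8|w| > 32.
Then |5/w − (5/8)| < 5|w − 8|/32, which is < ε when |w − 8| < (32/5)ε.
Take δ = min(4, (32/5)ε). Then 0 < |w − 8| < δ gives both |w − 8| < 4 and |w − 8| < (32/5)ε, so |5/w − (5/8)| < ε.

δ = min(4, (32/5)ε)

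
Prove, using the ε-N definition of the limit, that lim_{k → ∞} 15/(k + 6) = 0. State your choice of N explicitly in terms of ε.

N = 15/ε

Fix ε > 0. For k ≥ 1, |15/(k + 6) − 0| = 15/(k + 6) ≤ 15/k.
We need 15/k < ε, i.e. k > 15/ε.
Take N = 15/ε. If k > N then |15/(k + 6)| ≤ 15/k < ε.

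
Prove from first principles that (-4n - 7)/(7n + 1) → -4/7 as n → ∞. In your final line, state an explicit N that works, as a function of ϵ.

Let ϵ > 0 be given. For n ≥ 1, |(-4n - 7)/(7n + 1) + 4/7| = |-45|/(7(7n + 1)) = 45/(7(7n + 1)).
Since 7n + 1 ≥ 7n for n ≥ 1, this is ≤ 45/(7·7n) = (45/49)/n.
So |(-4n - 7)/(7n + 1) + 4/7| < ϵ whenever n > (45/49)/ϵ.
Take N = (45/49)/ϵ. If n > N then |(-4n - 7)/(7n + 1) + 4/7| ≤ (45/49)/n < ϵ.

N = (45/49)/ϵ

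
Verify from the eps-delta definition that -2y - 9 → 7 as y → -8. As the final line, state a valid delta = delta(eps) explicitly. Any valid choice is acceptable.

Let eps > 0 be given. We need delta > 0 so that 0 < |y + 8| < delta implies |(-2y - 9) − 7| < eps.
|(-2y - 9) − 7| = |-2y - 16| = 2|y + 8|.
Thus it suffices that |y + 8| < eps/2.
Take delta = eps/2. If 0 < |y + 8| < delta then |(-2y - 9) − 7| = 2|y + 8| < 2·(eps/2) = eps.

delta = eps/2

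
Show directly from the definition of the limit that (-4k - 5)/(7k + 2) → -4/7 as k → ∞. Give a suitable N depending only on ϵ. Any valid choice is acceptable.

Suppose ϵ > 0. For k ≥ 1, |(-4k - 5)/(7k + 2) + 4/7| = |-27|/(7(7k + 2)) = 27/(7(7k + 2)).
Since 7k + 2 ≥ 7k for k ≥ 1, this is ≤ 27/(7·7k) = (27/49)/k.
So |(-4k - 5)/(7k + 2) + 4/7| < ϵ whenever k > (27/49)/ϵ.
Take N = (27/49)/ϵ. If k > N then |(-4k - 5)/(7k + 2) + 4/7| ≤ (27/49)/k < ϵ.

N = (27/49)/ϵ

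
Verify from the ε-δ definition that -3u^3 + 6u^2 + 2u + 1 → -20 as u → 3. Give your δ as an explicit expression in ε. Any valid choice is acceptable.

δ = min(2, ε/97)

Fix ε > 0. We want δ > 0 such that 0 < |u − 3| < δ implies |(-3u^3 + 6u^2 + 2u + 1) + 20| < ε.
(-3u^3 + 6u^2 + 2u + 1) + 20 = -3u^3 + 6u^2 + 2u + 21 = (u − 3)(-3u^2 - 3u - 7).
So |(-3u^3 + 6u^2 + 2u + 1) + 20| = |u − 3|·|-3u^2 - 3u - 7|.
Assume first that |u − 3| < 2, so |u| < 5. Then |-3u^2 - 3u - 7| ≤ 3·5^2 + 3·5 + 7 = 97.
Hence |(-3u^3 + 6u^2 + 2u + 1) + 20| ≤ 97|u − 3| < ε provided |u − 3| < ε/97.
Take δ = min(2, ε/97). Then 0 < |u − 3| < δ gives both |u − 3| < 2 and |u − 3| < ε/97, so |(-3u^3 + 6u^2 + 2u + 1) + 20| < ε.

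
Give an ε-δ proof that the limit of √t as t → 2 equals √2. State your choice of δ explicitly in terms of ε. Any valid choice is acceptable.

δ = min(2, √2·ε)

Fix ε > 0. We want δ > 0 such that 0 < |t − 2| < δ implies |√t − √2| < ε.
Rationalise: √t − √2 = (t − 2)/(√t + √2), so |√t − √2| = |t − 2|/(√t + √2).
Restrict δ ≤ 2 so that |t − 2| < 2 forces t > 0, and then √t + √2 > √2.
Hence |√t − √2| < |t − 2|/√2, which is < ε once |t − 2| < √2·ε.
Take δ = min(2, √2·ε). If 0 < |t − 2| < δ then t > 0 and |√t − √2| < |t − 2|/√2 < ε.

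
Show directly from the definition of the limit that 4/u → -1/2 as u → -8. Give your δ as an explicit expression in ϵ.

Suppose ϵ > 0. We seek δ > 0 such that 0 < |u + 8| < δ implies |4/u + 1/2| < ϵ.
|4/u + 1/2| = 4·|-8 − u|/(8·|u|) = 4|u + 8|/(8|u|).
Restrict δ ≤ 4. Then |u + 8| < 4 gives |u| > 4, so 8|u| > 32.
Then |4/u + 1/2| < 4|u + 8|/32, which is < ϵ when |u + 8| < 8ϵ.
Take δ = min(4, 8ϵ). Then 0 < |u + 8| < δ gives both |u + 8| < 4 and |u + 8| < 8ϵ, so |4/u + 1/2| < ϵ.

δ = min(4, 8ϵ)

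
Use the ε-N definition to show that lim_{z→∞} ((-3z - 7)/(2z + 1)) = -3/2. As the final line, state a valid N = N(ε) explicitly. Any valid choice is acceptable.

N = (11/4)/ε

Let ε > 0. We seek N > 0 such that z > N implies |(-3z - 7)/(2z + 1) + 3/2| < ε.
(-3z - 7)/(2z + 1) + 3/2 = (2(-3z - 7) − (-3)(2z + 1)) / (2(2z + 1)) = -11/(2(2z + 1)).
For z > 0 we have 2z + 1 > 2z, so |(-3z - 7)/(2z + 1) + 3/2| = 11/(2(2z + 1)) < 11/(2·2z) = (11/4)/z.
Thus |(-3z - 7)/(2z + 1) + 3/2| < ε whenever z > (11/4)/ε.
Take N = (11/4)/ε. If z > N then |(-3z - 7)/(2z + 1) + 3/2| < (11/4)/z < ε.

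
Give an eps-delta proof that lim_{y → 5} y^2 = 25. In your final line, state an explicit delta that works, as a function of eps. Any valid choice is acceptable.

Suppose eps > 0. We seek delta > 0 with 0 < |y − 5| < delta ⇒ |y^2 − 25| < eps.
Factor: y^2 − 25 = (y − 5)(y + 5), so |y^2 − 25| = |y − 5|·|y + 5|.
Impose delta ≤ 1 so that |y| < 6; then |y + 5| ≤ 11.
Hence |y^2 − 25| ≤ 11|y − 5|, which is < eps once |y − 5| < eps/11.
Take delta = min(1, eps/11). If 0 < |y − 5| < delta then both bounds hold and |y^2 − 25| ≤ 11|y − 5| < 11·(eps/11) = eps.

delta = min(1, eps/11)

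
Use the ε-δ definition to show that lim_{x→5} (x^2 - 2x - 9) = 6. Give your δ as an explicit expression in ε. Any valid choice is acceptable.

δ = min(1, ε/9)

Fix ε > 0. We want δ > 0 such that 0 < |x − 5| < δ implies |(x^2 - 2x - 9) − 6| < ε.
(x^2 - 2x - 9) − 6 = x^2 - 2x - 15 = (x − 5)(x + 3).
So |(x^2 - 2x - 9) − 6| = |x − 5|·|x + 3|.
Assume first that |x − 5| < 1, so |x| < 6. Then |x + 3| ≤ 6 + 3 = 9.
Hence |(x^2 - 2x - 9) − 6| ≤ 9|x − 5| < ε provided |x − 5| < ε/9.
Take δ = min(1, ε/9). Then 0 < |x − 5| < δ gives both |x − 5| < 1 and |x − 5| < ε/9, so |(x^2 - 2x - 9) − 6| < ε.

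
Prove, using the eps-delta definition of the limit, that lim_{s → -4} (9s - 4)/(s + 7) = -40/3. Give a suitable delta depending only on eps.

delta = min(3/2, (9/134)eps)

Suppose eps > 0. We want delta > 0 with 0 < |s + 4| < delta ⇒ |(9s - 4)/(s + 7) + 40/3| < eps.
Combining over a common denominator, (9s - 4)/(s + 7) + 40/3 = [(9s - 4)·3 − (-40)·(s + 7)] / [3·(s + 7)] = 67(s + 4) / (3(s + 7)).
So |(9s - 4)/(s + 7) + 40/3| = 67|s + 4| / (3·|s + 7|).
Restrict delta ≤ 3/2. Then |s + 4| < 3/2 gives |s + 7| = |(s + 4) + 3| ≥ 3 − 3/2 = 3/2.
Hence |(9s - 4)/(s + 7) + 40/3| < 67|s + 4|/(3·(3/2)) = (134/9)|s + 4|, which is < eps once |s + 4| < (9/134)eps.
Take delta = min(3/2, (9/134)eps). Then 0 < |s + 4| < delta forces both bounds, so |(9s - 4)/(s + 7) + 40/3| < eps.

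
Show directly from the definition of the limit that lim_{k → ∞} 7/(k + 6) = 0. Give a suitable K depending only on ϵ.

K = 7/ϵ

Fix ϵ > 0. For k ≥ 1, |7/(k + 6) − 0| = 7/(k + 6) ≤ 7/k.
We need 7/k < ϵ, i.e. k > 7/ϵ.
Take K = 7/ϵ. If k > K then |7/(k + 6)| ≤ 7/k < ϵ.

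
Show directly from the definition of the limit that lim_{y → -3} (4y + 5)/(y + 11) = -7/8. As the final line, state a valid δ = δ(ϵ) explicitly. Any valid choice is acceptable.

δ = min(4, (32/39)ϵ)

Let ϵ > 0 be given. We want δ > 0 with 0 < |y + 3| < δ ⇒ |(4y + 5)/(y + 11) + 7/8| < ϵ.
Combining over a common denominator, (4y + 5)/(y + 11) + 7/8 = [(4y + 5)·8 − (-7)·(y + 11)] / [8·(y + 11)] = 39(y + 3) / (8(y + 11)).
So |(4y + 5)/(y + 11) + 7/8| = 39|y + 3| / (8·|y + 11|).
Require δ ≤ 4, so |y + 11| ≥ |8| − |y + 3| > 8 − 4 = 4.
Hence |(4y + 5)/(y + 11) + 7/8| < 39|y + 3|/(8·4) = (39/32)|y + 3|, which is < ϵ once |y + 3| < (32/39)ϵ.
Take δ = min(4, (32/39)ϵ). Then 0 < |y + 3| < δ forces both bounds, so |(4y + 5)/(y + 11) + 7/8| < ϵ.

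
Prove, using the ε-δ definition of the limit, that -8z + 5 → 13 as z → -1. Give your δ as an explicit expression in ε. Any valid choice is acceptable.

δ = ε/8

Suppose ε > 0. We need δ > 0 so that 0 < |z + 1| < δ implies |(-8z + 5) − 13| < ε.
|(-8z + 5) − 13| = |-8z - 8| = 8|z + 1|.
So 8|z + 1| < ε exactly when |z + 1| < ε/8.
Choosing δ = ε/8 gives |(-8z + 5) − 13| = 8|z + 1| < ε whenever |z + 1| < δ.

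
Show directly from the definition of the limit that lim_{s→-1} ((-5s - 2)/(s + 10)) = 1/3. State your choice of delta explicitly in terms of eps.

delta = min(9/2, (27/32)eps)

Fix eps > 0. We want delta > 0 with 0 < |s + 1| < delta ⇒ |(-5s - 2)/(s + 10) − (1/3)| < eps.
Combining over a common denominator, (-5s - 2)/(s + 10) − (1/3) = [(-5s - 2)·9 − 3·(s + 10)] / [9·(s + 10)] = -48(s + 1) / (9(s + 10)).
So |(-5s - 2)/(s + 10) − (1/3)| = 48|s + 1| / (9·|s + 10|).
Require delta ≤ 9/2, so |s + 10| ≥ |9| − |s + 1| > 9 − 9/2 = 9/2.
Hence |(-5s - 2)/(s + 10) − (1/3)| < 48|s + 1|/(9·(9/2)) = (32/27)|s + 1|, which is < eps once |s + 1| < (27/32)eps.
Take delta = min(9/2, (27/32)eps). Then 0 < |s + 1| < delta forces both bounds, so |(-5s - 2)/(s + 10) − (1/3)| < eps.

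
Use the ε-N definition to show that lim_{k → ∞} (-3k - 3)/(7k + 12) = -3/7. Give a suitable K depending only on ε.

K = (15/49)/ε

Let ε > 0. For k ≥ 1, |(-3k - 3)/(7k + 12) + 3/7| = |15|/(7(7k + 12)) = 15/(7(7k + 12)).
Since 7k + 12 ≥ 7k for k ≥ 1, this is ≤ 15/(7·7k) = (15/49)/k.
So |(-3k - 3)/(7k + 12) + 3/7| < ε whenever k > (15/49)/ε.
Take K = (15/49)/ε. If k > K then |(-3k - 3)/(7k + 12) + 3/7| ≤ (15/49)/k < ε.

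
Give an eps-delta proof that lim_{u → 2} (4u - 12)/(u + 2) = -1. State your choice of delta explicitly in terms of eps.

delta = min(2, (2/5)eps)

Fix eps > 0. We want delta > 0 with 0 < |u − 2| < delta ⇒ |(4u - 12)/(u + 2) + 1| < eps.
Combining over a common denominator, (4u - 12)/(u + 2) + 1 = [(4u - 12)·4 − (-4)·(u + 2)] / [4·(u + 2)] = 20(u − 2) / (4(u + 2)).
So |(4u - 12)/(u + 2) + 1| = 20|u − 2| / (4·|u + 2|).
Require delta ≤ 2, so |u + 2| ≥ |4| − |u − 2| > 4 − 2 = 2.
Hence |(4u - 12)/(u + 2) + 1| < 20|u − 2|/(4·2) = (5/2)|u − 2|, which is < eps once |u − 2| < (2/5)eps.
Take delta = min(2, (2/5)eps). Then 0 < |u − 2| < delta forces both bounds, so |(4u - 12)/(u + 2) + 1| < eps.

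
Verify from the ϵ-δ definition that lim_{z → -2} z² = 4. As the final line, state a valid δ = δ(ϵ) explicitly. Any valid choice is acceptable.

δ = min(1, ϵ/5)

Fix ϵ > 0. We seek δ > 0 with 0 < |z + 2| < δ ⇒ |z² − 4| < ϵ.
Factor: z² − 4 = (z + 2)(z - 2), so |z² − 4| = |z + 2|·|z - 2|.
Restrict δ ≤ 1. Then |z + 2| < 1 gives |z| < 3, so by the triangle inequality |z - 2| ≤ 3 + 2 = 5.
Hence |z² − 4| ≤ 5|z + 2|, which is < ϵ once |z + 2| < ϵ/5.
Take δ = min(1, ϵ/5). If 0 < |z + 2| < δ then both bounds hold and |z² − 4| ≤ 5|z + 2| < 5·(ϵ/5) = ϵ.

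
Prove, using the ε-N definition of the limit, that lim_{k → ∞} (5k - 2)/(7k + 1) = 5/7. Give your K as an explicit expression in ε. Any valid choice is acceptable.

K = (19/49)/ε

Fix ε > 0. For k ≥ 1, |(5k - 2)/(7k + 1) − (5/7)| = |-19|/(7(7k + 1)) = 19/(7(7k + 1)).
Since 7k + 1 ≥ 7k for k ≥ 1, this is ≤ 19/(7·7k) = (19/49)/k.
So |(5k - 2)/(7k + 1) − (5/7)| < ε whenever k > (19/49)/ε.
Take K = (19/49)/ε. If k > K then |(5k - 2)/(7k + 1) − (5/7)| ≤ (19/49)/k < ε.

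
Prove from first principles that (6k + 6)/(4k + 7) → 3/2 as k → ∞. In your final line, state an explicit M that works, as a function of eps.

Let eps > 0 be given. For k ≥ 1, |(6k + 6)/(4k + 7) − (3/2)| = |-18|/(4(4k + 7)) = 18/(4(4k + 7)).
Since 4k + 7 ≥ 4k for k ≥ 1, this is ≤ 18/(4·4k) = (9/8)/k.
So |(6k + 6)/(4k + 7) − (3/2)| < eps whenever k > (9/8)/eps.
Take M = (9/8)/eps. If k > M then |(6k + 6)/(4k + 7) − (3/2)| ≤ (9/8)/k < eps.

M = (9/8)/eps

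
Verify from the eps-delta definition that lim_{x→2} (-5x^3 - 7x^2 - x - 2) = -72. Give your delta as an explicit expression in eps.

delta = min(2, eps/183)

Suppose eps > 0. We want delta > 0 such that 0 < |x − 2| < delta implies |(-5x^3 - 7x^2 - x - 2) + 72| < eps.
(-5x^3 - 7x^2 - x - 2) + 72 = -5x^3 - 7x^2 - x + 70 = (x − 2)(-5x^2 - 17x - 35).
So |(-5x^3 - 7x^2 - x - 2) + 72| = |x − 2|·|-5x^2 - 17x - 35|.
Assume first that |x − 2| < 2, so |x| < 4. Then |-5x^2 - 17x - 35| ≤ 5·4^2 + 17·4 + 35 = 183.
Hence |(-5x^3 - 7x^2 - x - 2) + 72| ≤ 183|x − 2| < eps provided |x − 2| < eps/183.
Choosing delta = min(2, eps/183) ensures both conditions, hence |(-5x^3 - 7x^2 - x - 2) + 72| < eps.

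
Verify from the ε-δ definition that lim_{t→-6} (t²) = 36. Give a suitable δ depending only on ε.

δ = min(1, ε/13)

Let ε > 0. We seek δ > 0 with 0 < |t + 6| < δ ⇒ |t² − 36| < ε.
Factor: t² − 36 = (t + 6)(t - 6), so |t² − 36| = |t + 6|·|t - 6|.
Impose δ ≤ 1 so that |t| < 7; then |t - 6| ≤ 13.
Hence |t² − 36| ≤ 13|t + 6|, which is < ε once |t + 6| < ε/13.
Take δ = min(1, ε/13). If 0 < |t + 6| < δ then both bounds hold and |t² − 36| ≤ 13|t + 6| < 13·(ε/13) = ε.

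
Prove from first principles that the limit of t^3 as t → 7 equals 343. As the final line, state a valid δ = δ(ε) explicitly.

δ = min(1, ε/169)

Let ε > 0 be given. We seek δ > 0 with 0 < |t − 7| < δ ⇒ |t^3 − 343| < ε.
Factor: t^3 − 343 = (t − 7)(t^2 + 7t + 49), so |t^3 − 343| = |t − 7|·|t^2 + 7t + 49|.
Impose δ ≤ 1 so that |t| < 8; then |t^2 + 7t + 49| ≤ 169.
Hence |t^3 − 343| ≤ 169|t − 7|, which is < ε once |t − 7| < ε/169.
Take δ = min(1, ε/169). If 0 < |t − 7| < δ then both bounds hold and |t^3 − 343| ≤ 169|t − 7| < 169·(ε/169) = ε.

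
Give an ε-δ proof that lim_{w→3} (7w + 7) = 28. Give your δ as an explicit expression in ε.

Fix ε > 0. We need δ > 0 so that 0 < |w − 3| < δ implies |(7w + 7) − 28| < ε.
Since (7w + 7) − 28 = 7(w − 3), we have |(7w + 7) − 28| = 7|w − 3|.
Thus it suffices that |w − 3| < ε/7.
Choosing δ = ε/7 gives |(7w + 7) − 28| = 7|w − 3| < ε whenever |w − 3| < δ.

δ = ε/7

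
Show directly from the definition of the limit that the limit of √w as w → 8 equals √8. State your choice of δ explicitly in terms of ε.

δ = min(8, √8·ε)

Let ε > 0. We want δ > 0 such that 0 < |w − 8| < δ implies |√w − √8| < ε.
Multiplying by the conjugate, |√w − √8| = |w − 8|/(√w + √8).
Restrict δ ≤ 8 so that |w − 8| < 8 forces w > 0, and then √w + √8 > √8.
Hence |√w − √8| < |w − 8|/√8, which is < ε once |w − 8| < √8·ε.
Take δ = min(8, √8·ε). If 0 < |w − 8| < δ then w > 0 and |√w − √8| < |w − 8|/√8 < ε.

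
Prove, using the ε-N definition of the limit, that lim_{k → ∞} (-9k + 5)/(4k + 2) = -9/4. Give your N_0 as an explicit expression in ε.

Let ε > 0. For k ≥ 1, |(-9k + 5)/(4k + 2) + 9/4| = |38|/(4(4k + 2)) = 38/(4(4k + 2)).
Since 4k + 2 ≥ 4k for k ≥ 1, this is ≤ 38/(4·4k) = (19/8)/k.
So |(-9k + 5)/(4k + 2) + 9/4| < ε whenever k > (19/8)/ε.
Take N_0 = (19/8)/ε. If k > N_0 then |(-9k + 5)/(4k + 2) + 9/4| ≤ (19/8)/k < ε.

N_0 = (19/8)/ε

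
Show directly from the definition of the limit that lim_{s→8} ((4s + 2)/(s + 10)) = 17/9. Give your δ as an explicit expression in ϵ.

Let ϵ > 0 be given. We want δ > 0 with 0 < |s − 8| < δ ⇒ |(4s + 2)/(s + 10) − (17/9)| < ϵ.
Combining over a common denominator, (4s + 2)/(s + 10) − (17/9) = [(4s + 2)·18 − 34·(s + 10)] / [18·(s + 10)] = 38(s − 8) / (18(s + 10)).
So |(4s + 2)/(s + 10) − (17/9)| = 38|s − 8| / (18·|s + 10|).
Require δ ≤ 9, so |s + 10| ≥ |18| − |s − 8| > 18 − 9 = 9.
Hence |(4s + 2)/(s + 10) − (17/9)| < 38|s − 8|/(18·9) = (19/81)|s − 8|, which is < ϵ once |s − 8| < (81/19)ϵ.
Take δ = min(9, (81/19)ϵ). Then 0 < |s − 8| < δ forces both bounds, so |(4s + 2)/(s + 10) − (17/9)| < ϵ.

δ = min(9, (81/19)ϵ)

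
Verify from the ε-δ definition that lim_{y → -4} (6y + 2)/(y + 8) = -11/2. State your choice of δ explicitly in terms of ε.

δ = min(2, (4/23)ε)

Suppose ε > 0. We want δ > 0 with 0 < |y + 4| < δ ⇒ |(6y + 2)/(y + 8) + 11/2| < ε.
Combining over a common denominator, (6y + 2)/(y + 8) + 11/2 = [(6y + 2)·4 − (-22)·(y + 8)] / [4·(y + 8)] = 46(y + 4) / (4(y + 8)).
So |(6y + 2)/(y + 8) + 11/2| = 46|y + 4| / (4·|y + 8|).
Require δ ≤ 2, so |y + 8| ≥ |4| − |y + 4| > 4 − 2 = 2.
Hence |(6y + 2)/(y + 8) + 11/2| < 46|y + 4|/(4·2) = (23/4)|y + 4|, which is < ε once |y + 4| < (4/23)ε.
Take δ = min(2, (4/23)ε). Then 0 < |y + 4| < δ forces both bounds, so |(6y + 2)/(y + 8) + 11/2| < ε.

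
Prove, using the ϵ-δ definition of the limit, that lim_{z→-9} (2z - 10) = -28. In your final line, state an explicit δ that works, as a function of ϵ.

δ = ϵ/2

Fix ϵ > 0. We need δ > 0 so that 0 < |z + 9| < δ implies |(2z - 10) + 28| < ϵ.
|(2z - 10) + 28| = |2z + 18| = 2|z + 9|.
So 2|z + 9| < ϵ exactly when |z + 9| < ϵ/2.
Take δ = ϵ/2. If 0 < |z + 9| < δ then |(2z - 10) + 28| = 2|z + 9| < 2·(ϵ/2) = ϵ.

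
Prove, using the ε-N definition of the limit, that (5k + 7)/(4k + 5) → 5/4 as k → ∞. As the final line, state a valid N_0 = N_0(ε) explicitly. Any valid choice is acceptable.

N_0 = (3/16)/ε

Suppose ε > 0. For k ≥ 1, |(5k + 7)/(4k + 5) − (5/4)| = |3|/(4(4k + 5)) = 3/(4(4k + 5)).
Since 4k + 5 ≥ 4k for k ≥ 1, this is ≤ 3/(4·4k) = (3/16)/k.
So |(5k + 7)/(4k + 5) − (5/4)| < ε whenever k > (3/16)/ε.
Take N_0 = (3/16)/ε. If k > N_0 then |(5k + 7)/(4k + 5) − (5/4)| ≤ (3/16)/k < ε.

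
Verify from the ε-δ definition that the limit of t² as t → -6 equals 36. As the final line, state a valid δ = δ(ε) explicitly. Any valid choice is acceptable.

δ = min(1, ε/13)

Fix ε > 0. We seek δ > 0 with 0 < |t + 6| < δ ⇒ |t² − 36| < ε.
Factor: t² − 36 = (t + 6)(t - 6), so |t² − 36| = |t + 6|·|t - 6|.
Impose δ ≤ 1 so that |t| < 7; then |t - 6| ≤ 13.
Hence |t² − 36| ≤ 13|t + 6|, which is < ε once |t + 6| < ε/13.
Take δ = min(1, ε/13). If 0 < |t + 6| < δ then both bounds hold and |t² − 36| ≤ 13|t + 6| < 13·(ε/13) = ε.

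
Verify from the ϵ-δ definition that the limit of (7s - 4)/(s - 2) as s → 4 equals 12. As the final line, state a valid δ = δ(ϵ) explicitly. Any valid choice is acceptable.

δ = min(1, (1/5)ϵ)

Suppose ϵ > 0. We want δ > 0 with 0 < |s − 4| < δ ⇒ |(7s - 4)/(s - 2) − 12| < ϵ.
Combining over a common denominator, (7s - 4)/(s - 2) − 12 = [(7s - 4)·2 − 24·(s - 2)] / [2·(s - 2)] = -10(s − 4) / (2(s - 2)).
So |(7s - 4)/(s - 2) − 12| = 10|s − 4| / (2·|s − 2|).
Require δ ≤ 1, so |s − 2| ≥ |2| − |s − 4| > 2 − 1 = 1.
Hence |(7s - 4)/(s - 2) − 12| < 10|s − 4|/(2·1) = 5|s − 4|, which is < ϵ once |s − 4| < (1/5)ϵ.
Take δ = min(1, (1/5)ϵ). Then 0 < |s − 4| < δ forces both bounds, so |(7s - 4)/(s - 2) − 12| < ϵ.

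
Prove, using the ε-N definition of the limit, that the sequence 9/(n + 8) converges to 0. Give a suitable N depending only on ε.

N = 9/ε

Fix ε > 0. For n ≥ 1, |9/(n + 8) − 0| = 9/(n + 8) ≤ 9/n.
We need 9/n < ε, i.e. n > 9/ε.
Take N = 9/ε. If n > N then |9/(n + 8)| ≤ 9/n < ε.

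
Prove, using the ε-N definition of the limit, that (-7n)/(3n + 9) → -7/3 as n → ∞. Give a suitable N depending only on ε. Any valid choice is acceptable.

Let ε > 0 be given. For n ≥ 1, |(-7n)/(3n + 9) + 7/3| = |63|/(3(3n + 9)) = 63/(3(3n + 9)).
Since 3n + 9 ≥ 3n for n ≥ 1, this is ≤ 63/(3·3n) = 7/n.
So |(-7n)/(3n + 9) + 7/3| < ε whenever n > 7/ε.
Take N = 7/ε. If n > N then |(-7n)/(3n + 9) + 7/3| ≤ 7/n < ε.

N = 7/ε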